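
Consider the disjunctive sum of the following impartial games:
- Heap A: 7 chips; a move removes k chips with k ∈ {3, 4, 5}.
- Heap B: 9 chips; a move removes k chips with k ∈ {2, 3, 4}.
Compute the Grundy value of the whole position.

3

Build the Grundy sequence for heap A with g(k) = mex{g(k−s) : s ∈ {3, 4, 5}, s ≤ k}:
k:     0  1  2  3  4  5  6  7
g(k):  0  0  0  1  1  1  2  2
So g(7) = 2.
Grundy values for heap B (subtraction set {2, 3, 4}):
g(0) = mex{} = 0
g(1) = mex{} = 0
g(2) = mex{0} = 1
g(3) = mex{0} = 1
g(4) = mex{0,1} = 2
g(5) = mex{0,1} = 2
g(6) = mex{1,2} = 0
g(7) = mex{1,2} = 0
g(8) = mex{0,2} = 1
g(9) = mex{0,2} = 1
So g(9) = 1.
The value of a disjunctive sum is the nim-sum of the parts.
Combined value = 2 ⊕ 1 = 3.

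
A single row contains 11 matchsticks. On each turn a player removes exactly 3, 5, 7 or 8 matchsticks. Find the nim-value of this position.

0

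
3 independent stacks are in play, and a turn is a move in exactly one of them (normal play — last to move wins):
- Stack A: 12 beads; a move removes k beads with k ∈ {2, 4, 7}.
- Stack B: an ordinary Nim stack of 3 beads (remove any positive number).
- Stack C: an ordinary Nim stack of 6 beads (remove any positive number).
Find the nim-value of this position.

Grundy values for stack A (subtraction set {2, 4, 7}):
k:     0  1  2  3  4  5  6  7  8  9 10 11 12
g(k):  0  0  1  1  2  2  0  3  1  0  2  1  0
So g(12) = 0.
Stack B is a plain Nim stack of size 3, so its Grundy value is 3.
Stack C is a plain Nim stack of size 6, so its Grundy value is 6.
The value of a disjunctive sum is the nim-sum of the parts.
Combined value = 0 ⊕ 3 ⊕ 6 = 5.

5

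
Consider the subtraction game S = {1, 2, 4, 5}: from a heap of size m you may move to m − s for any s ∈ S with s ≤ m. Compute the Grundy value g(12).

0

Build the Grundy sequence with g(k) = mex{g(k−s) : s ∈ {1, 2, 4, 5}, s ≤ k}:
k:     0  1  2  3  4  5  6  7  8  9 10 11 12
g(k):  0  1  2  0  1  2  0  1  2  0  1  2  0
So g(12) = 0.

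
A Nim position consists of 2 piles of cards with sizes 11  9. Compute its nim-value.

2

In binary:
  1011  (11)
  1001  (9)
  ----
  0010  (2)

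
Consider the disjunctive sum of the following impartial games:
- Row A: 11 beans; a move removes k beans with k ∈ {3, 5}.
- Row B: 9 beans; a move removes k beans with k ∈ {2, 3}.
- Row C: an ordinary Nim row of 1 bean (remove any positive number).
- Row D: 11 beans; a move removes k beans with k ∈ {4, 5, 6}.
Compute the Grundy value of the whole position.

2

Build the Grundy sequence for row A with g(k) = mex{g(k−s) : s ∈ {3, 5}, s ≤ k}:
g(0) = mex{} = 0
g(1) = mex{} = 0
g(2) = mex{} = 0
g(3) = mex{0} = 1
g(4) = mex{0} = 1
g(5) = mex{0} = 1
g(6) = mex{0,1} = 2
g(7) = mex{0,1} = 2
g(8) = mex{1} = 0
g(9) = mex{1,2} = 0
g(10) = mex{1,2} = 0
g(11) = mex{0,2} = 1
So g(11) = 1.
For row B, compute g(0), g(1), … with moves {2, 3}:
g(0) = mex{} = 0
g(1) = mex{} = 0
g(2) = mex{0} = 1
g(3) = mex{0} = 1
g(4) = mex{0,1} = 2
g(5) = mex{1} = 0
g(6) = mex{1,2} = 0
g(7) = mex{0,2} = 1
g(8) = mex{0} = 1
g(9) = mex{0,1} = 2
So g(9) = 2.
Row C is a plain Nim row of size 1, so its Grundy value is 1.
Build the Grundy sequence for row D with g(k) = mex{g(k−s) : s ∈ {4, 5, 6}, s ≤ k}:
g(0) = mex{} = 0
g(1) = mex{} = 0
g(2) = mex{} = 0
g(3) = mex{} = 0
g(4) = mex{0} = 1
g(5) = mex{0} = 1
g(6) = mex{0} = 1
g(7) = mex{0} = 1
g(8) = mex{0,1} = 2
g(9) = mex{0,1} = 2
g(10) = mex{1} = 0
g(11) = mex{1} = 0
So g(11) = 0.
The value of a disjunctive sum is the nim-sum of the parts.
Combined value = 1 XOR 2 XOR 1 XOR 0 = 2.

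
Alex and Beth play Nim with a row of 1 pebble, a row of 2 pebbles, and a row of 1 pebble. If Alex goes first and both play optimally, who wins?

Alex wins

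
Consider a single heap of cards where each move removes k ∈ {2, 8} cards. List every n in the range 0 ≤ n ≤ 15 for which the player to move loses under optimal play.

0, 1, 4, 5, 10, 11, 14, 15

Build the Grundy sequence with g(k) = mex{g(k−s) : s ∈ {2, 8}, s ≤ k}:
k:     0  1  2  3  4  5  6  7  8  9 10 11 12 13 14 15
g(k):  0  0  1  1  0  0  1  1  2  2  0  0  1  1  0  0
The P-positions (g = 0) in 0..15 are 0, 1, 4, 5, 10, 11, 14, 15.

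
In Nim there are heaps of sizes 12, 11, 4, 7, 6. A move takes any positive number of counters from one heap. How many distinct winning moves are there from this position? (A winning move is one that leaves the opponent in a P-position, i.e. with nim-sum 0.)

3

Bitwise XOR of the heap sizes:
  1100  (12)
  1011  (11)
  0100  (4)
  0111  (7)
  0110  (6)
  ----
  0010  (2)
The overall nim-sum is X = 2. A heap of size p has a winning move iff p XOR X < p (reduce it to p XOR X).
  12: 12 XOR 2 = 14 ≥ 12 — no move.
  11: 11 XOR 2 = 9 < 11 — winning move (to 9).
  4: 4 XOR 2 = 6 ≥ 4 — no move.
  7: 7 XOR 2 = 5 < 7 — winning move (to 5).
  6: 6 XOR 2 = 4 < 6 — winning move (to 4).
That gives 3 winning moves.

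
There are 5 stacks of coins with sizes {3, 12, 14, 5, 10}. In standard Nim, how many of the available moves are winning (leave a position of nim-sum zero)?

In binary:
  0011  (3)
  1100  (12)
  1110  (14)
  0101  (5)
  1010  (10)
  ----
  1110  (14)
The overall nim-sum is X = 14. A stack of size p has a winning move iff p XOR X < p (reduce it to p XOR X).
  3: 3 XOR 14 = 13 ≥ 3 — no move.
  12: 12 XOR 14 = 2 < 12 — winning move (to 2).
  14: 14 XOR 14 = 0 < 14 — winning move (to 0).
  5: 5 XOR 14 = 11 ≥ 5 — no move.
  10: 10 XOR 14 = 4 < 10 — winning move (to 4).
That gives 3 winning moves.

3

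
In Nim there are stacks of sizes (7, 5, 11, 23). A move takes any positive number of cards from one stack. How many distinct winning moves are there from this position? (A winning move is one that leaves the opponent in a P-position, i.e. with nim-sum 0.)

1

Bitwise XOR of the heap sizes:
  00111  (7)
  00101  (5)
  01011  (11)
  10111  (23)
  -----
  11110  (30)
The overall nim-sum is X = 30. A stack of size p has a winning move iff p XOR X < p (reduce it to p XOR X).
  7: 7 XOR 30 = 25 ≥ 7 — no move.
  5: 5 XOR 30 = 27 ≥ 5 — no move.
  11: 11 XOR 30 = 21 ≥ 11 — no move.
  23: 23 XOR 30 = 9 < 23 — winning move (to 9).
That gives 1 winning move.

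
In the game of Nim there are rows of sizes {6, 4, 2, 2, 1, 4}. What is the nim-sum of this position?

7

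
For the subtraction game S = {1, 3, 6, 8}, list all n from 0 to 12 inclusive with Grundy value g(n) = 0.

Grundy values for subtraction set {1, 3, 6, 8}:
g(0) = mex{} = 0
g(1) = mex{0} = 1
g(2) = mex{1} = 0
g(3) = mex{0} = 1
g(4) = mex{1} = 0
g(5) = mex{0} = 1
g(6) = mex{0,1} = 2
g(7) = mex{0,1,2} = 3
g(8) = mex{0,1,3} = 2
g(9) = mex{1,2} = 0
g(10) = mex{0,3} = 1
g(11) = mex{1,2} = 0
g(12) = mex{0,2} = 1
The P-positions (g = 0) in 0..12 are 0, 2, 4, 9, 11.

0, 2, 4, 9, 11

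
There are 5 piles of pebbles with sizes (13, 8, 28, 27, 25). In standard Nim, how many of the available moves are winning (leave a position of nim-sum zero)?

3

Compute the nim-sum pairwise:
13 ^ 8 = 5
5 ^ 28 = 25
25 ^ 27 = 2
2 ^ 25 = 27
The overall nim-sum is X = 27. A pile of size p has a winning move iff p XOR X < p (reduce it to p XOR X).
  13: 13 XOR 27 = 22 ≥ 13 — no move.
  8: 8 XOR 27 = 19 ≥ 8 — no move.
  28: 28 XOR 27 = 7 < 28 — winning move (to 7).
  27: 27 XOR 27 = 0 < 27 — winning move (to 0).
  25: 25 XOR 27 = 2 < 25 — winning move (to 2).
That gives 3 winning moves.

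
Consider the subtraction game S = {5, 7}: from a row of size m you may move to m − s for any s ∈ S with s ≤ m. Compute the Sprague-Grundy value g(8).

Build the Grundy sequence with g(k) = mex{g(k−s) : s ∈ {5, 7}, s ≤ k}:
g(0) = mex{} = 0
g(1) = mex{} = 0
g(2) = mex{} = 0
g(3) = mex{} = 0
g(4) = mex{} = 0
g(5) = mex{0} = 1
g(6) = mex{0} = 1
g(7) = mex{0} = 1
g(8) = mex{0} = 1
So g(8) = 1.

1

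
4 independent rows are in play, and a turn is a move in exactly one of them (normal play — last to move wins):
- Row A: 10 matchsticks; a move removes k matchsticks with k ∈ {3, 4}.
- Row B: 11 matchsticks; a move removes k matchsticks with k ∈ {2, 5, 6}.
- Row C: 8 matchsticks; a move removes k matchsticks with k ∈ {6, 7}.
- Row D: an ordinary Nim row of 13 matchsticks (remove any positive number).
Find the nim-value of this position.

13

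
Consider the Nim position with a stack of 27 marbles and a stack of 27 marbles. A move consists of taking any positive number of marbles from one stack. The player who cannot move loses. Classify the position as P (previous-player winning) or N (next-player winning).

Compute the nim-sum pairwise:
27 ^ 27 = 0
The nim-sum is 0, so this is a P-position: the player to move is in a losing position under optimal play.

P-position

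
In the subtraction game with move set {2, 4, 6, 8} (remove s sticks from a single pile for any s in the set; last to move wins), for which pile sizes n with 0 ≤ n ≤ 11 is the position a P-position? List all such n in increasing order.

Grundy values for subtraction set {2, 4, 6, 8}:
k:     0  1  2  3  4  5  6  7  8  9 10 11
g(k):  0  0  1  1  2  2  3  3  4  4  0  0
The P-positions (g = 0) in 0..11 are 0, 1, 10, 11.

0, 1, 10, 11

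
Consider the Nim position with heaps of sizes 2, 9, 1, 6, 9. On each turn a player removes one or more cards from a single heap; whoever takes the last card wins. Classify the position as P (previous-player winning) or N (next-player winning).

N-position

Nim-sum: 2 ^ 9 ^ 1 ^ 6 ^ 9 = 5.
The nim-sum is 5 ≠ 0, so this is an N-position: the player to move can win.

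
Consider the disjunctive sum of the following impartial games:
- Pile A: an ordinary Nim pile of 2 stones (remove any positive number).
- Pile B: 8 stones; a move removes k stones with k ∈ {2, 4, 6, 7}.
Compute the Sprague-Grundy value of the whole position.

Pile A is a plain Nim pile of size 2, so its Grundy value is 2.
For pile B, compute g(0), g(1), … with moves {2, 4, 6, 7}:
k:     0  1  2  3  4  5  6  7  8
g(k):  0  0  1  1  2  2  3  3  4
So g(8) = 4.
By the Sprague-Grundy theorem, the Grundy value of a sum of independent games is the XOR of the component values.
Combined value = 2 ⊕ 4 = 6.

6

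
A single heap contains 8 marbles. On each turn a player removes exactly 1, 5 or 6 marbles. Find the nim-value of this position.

2

Build the Grundy sequence with g(k) = mex{g(k−s) : s ∈ {1, 5, 6}, s ≤ k}:
g(0) = mex{} = 0
g(1) = mex{0} = 1
g(2) = mex{1} = 0
g(3) = mex{0} = 1
g(4) = mex{1} = 0
g(5) = mex{0} = 1
g(6) = mex{0,1} = 2
g(7) = mex{0,1,2} = 3
g(8) = mex{0,1,3} = 2
So g(8) = 2.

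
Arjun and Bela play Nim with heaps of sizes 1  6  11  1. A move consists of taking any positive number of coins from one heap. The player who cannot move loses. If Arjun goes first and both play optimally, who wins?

Arjun wins

In binary:
  0001  (1)
  0110  (6)
  1011  (11)
  0001  (1)
  ----
  1101  (13)
The nim-sum is 13 ≠ 0, so this is an N-position: the player to move can win; Arjun has a winning move.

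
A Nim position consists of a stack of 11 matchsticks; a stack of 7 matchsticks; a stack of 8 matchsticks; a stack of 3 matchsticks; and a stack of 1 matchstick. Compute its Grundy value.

6

Compute the nim-sum pairwise:
11 ⊕ 7 = 12
12 ⊕ 8 = 4
4 ⊕ 3 = 7
7 ⊕ 1 = 6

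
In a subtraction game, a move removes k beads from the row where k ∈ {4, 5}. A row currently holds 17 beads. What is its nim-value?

2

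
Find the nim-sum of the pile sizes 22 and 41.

Compute the nim-sum pairwise:
22 XOR 41 = 63

63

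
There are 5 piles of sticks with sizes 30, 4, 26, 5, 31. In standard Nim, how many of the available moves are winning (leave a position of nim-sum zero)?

3

Compute the nim-sum pairwise:
30 ⊕ 4 = 26
26 ⊕ 26 = 0
0 ⊕ 5 = 5
5 ⊕ 31 = 26
The overall nim-sum is X = 26. A pile of size p has a winning move iff p XOR X < p (reduce it to p XOR X).
  30: 30 XOR 26 = 4 < 30 — winning move (to 4).
  4: 4 XOR 26 = 30 ≥ 4 — no move.
  26: 26 XOR 26 = 0 < 26 — winning move (to 0).
  5: 5 XOR 26 = 31 ≥ 5 — no move.
  31: 31 XOR 26 = 5 < 31 — winning move (to 5).
That gives 3 winning moves.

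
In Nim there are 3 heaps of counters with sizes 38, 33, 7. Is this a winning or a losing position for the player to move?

Compute the nim-sum pairwise:
38 ^ 33 = 7
7 ^ 7 = 0
The nim-sum is 0, so this is a P-position: the player to move is in a losing position under optimal play.

Losing position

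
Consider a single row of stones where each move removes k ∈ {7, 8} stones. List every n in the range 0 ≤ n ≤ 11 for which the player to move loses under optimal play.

Build the Grundy sequence with g(k) = mex{g(k−s) : s ∈ {7, 8}, s ≤ k}:
k:     0  1  2  3  4  5  6  7  8  9 10 11
g(k):  0  0  0  0  0  0  0  1  1  1  1  1
The P-positions (g = 0) in 0..11 are 0, 1, 2, 3, 4, 5, 6.

0, 1, 2, 3, 4, 5, 6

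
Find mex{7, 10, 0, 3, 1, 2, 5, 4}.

6

The values 0, 1, 2, 3, 4, 5 are all present; 6 is the first non-negative integer missing from the set.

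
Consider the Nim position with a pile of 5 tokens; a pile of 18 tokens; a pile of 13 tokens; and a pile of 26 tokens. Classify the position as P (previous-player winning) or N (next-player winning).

Nim-sum: 5 ⊕ 18 ⊕ 13 ⊕ 26 = 0.
The nim-sum is 0, so this is a P-position: the player to move is in a losing position under optimal play.

P-position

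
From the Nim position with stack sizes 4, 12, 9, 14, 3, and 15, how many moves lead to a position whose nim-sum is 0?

3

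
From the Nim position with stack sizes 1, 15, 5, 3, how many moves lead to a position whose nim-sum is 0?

1

Bitwise XOR of the heap sizes:
  0001  (1)
  1111  (15)
  0101  (5)
  0011  (3)
  ----
  1000  (8)
The overall nim-sum is X = 8. A stack of size p has a winning move iff p XOR X < p (reduce it to p XOR X).
  1: 1 XOR 8 = 9 ≥ 1 — no move.
  15: 15 XOR 8 = 7 < 15 — winning move (to 7).
  5: 5 XOR 8 = 13 ≥ 5 — no move.
  3: 3 XOR 8 = 11 ≥ 3 — no move.
That gives 1 winning move.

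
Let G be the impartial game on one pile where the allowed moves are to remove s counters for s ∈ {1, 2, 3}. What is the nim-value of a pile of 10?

Build the Grundy sequence with g(k) = mex{g(k−s) : s ∈ {1, 2, 3}, s ≤ k}:
k:     0  1  2  3  4  5  6  7  8  9 10
g(k):  0  1  2  3  0  1  2  3  0  1  2
So g(10) = 2.

2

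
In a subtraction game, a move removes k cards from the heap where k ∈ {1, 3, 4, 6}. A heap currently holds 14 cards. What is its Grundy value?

0

Build the Grundy sequence with g(k) = mex{g(k−s) : s ∈ {1, 3, 4, 6}, s ≤ k}:
g(0) = mex{} = 0
g(1) = mex{0} = 1
g(2) = mex{1} = 0
g(3) = mex{0} = 1
g(4) = mex{0,1} = 2
g(5) = mex{0,1,2} = 3
g(6) = mex{0,1,3} = 2
g(7) = mex{1,2} = 0
g(8) = mex{0,2,3} = 1
g(9) = mex{1,2,3} = 0
g(10) = mex{0,2} = 1
g(11) = mex{0,1,3} = 2
g(12) = mex{0,1,2} = 3
g(13) = mex{0,1,3} = 2
g(14) = mex{1,2} = 0
So g(14) = 0.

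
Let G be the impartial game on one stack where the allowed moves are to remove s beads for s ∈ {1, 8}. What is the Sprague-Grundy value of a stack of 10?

1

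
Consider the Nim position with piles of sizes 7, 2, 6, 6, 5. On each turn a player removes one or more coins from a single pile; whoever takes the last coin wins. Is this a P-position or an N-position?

Nim-sum: 7 ⊕ 2 ⊕ 6 ⊕ 6 ⊕ 5 = 0.
The nim-sum is 0, so this is a P-position: the player to move is in a losing position under optimal play.

P-position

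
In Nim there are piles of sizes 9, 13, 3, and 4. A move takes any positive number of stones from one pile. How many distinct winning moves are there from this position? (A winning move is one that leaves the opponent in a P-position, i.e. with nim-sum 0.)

1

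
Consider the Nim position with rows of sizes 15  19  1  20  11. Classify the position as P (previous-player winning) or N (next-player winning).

Bitwise XOR of the heap sizes:
  01111  (15)
  10011  (19)
  00001  (1)
  10100  (20)
  01011  (11)
  -----
  00010  (2)
The nim-sum is 2 ≠ 0, so this is an N-position: the player to move can win.

N-position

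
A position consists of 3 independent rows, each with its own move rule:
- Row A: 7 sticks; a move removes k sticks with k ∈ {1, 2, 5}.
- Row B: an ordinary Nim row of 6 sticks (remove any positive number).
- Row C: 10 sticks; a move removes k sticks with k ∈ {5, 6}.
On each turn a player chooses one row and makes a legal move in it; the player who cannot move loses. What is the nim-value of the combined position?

Build the Grundy sequence for row A with g(k) = mex{g(k−s) : s ∈ {1, 2, 5}, s ≤ k}:
g(0) = mex{} = 0
g(1) = mex{0} = 1
g(2) = mex{0,1} = 2
g(3) = mex{1,2} = 0
g(4) = mex{0,2} = 1
g(5) = mex{0,1} = 2
g(6) = mex{1,2} = 0
g(7) = mex{0,2} = 1
So g(7) = 1.
Row B is a plain Nim row of size 6, so its Grundy value is 6.
For row C, compute g(0), g(1), … with moves {5, 6}:
g(0) = mex{} = 0
g(1) = mex{} = 0
g(2) = mex{} = 0
g(3) = mex{} = 0
g(4) = mex{} = 0
g(5) = mex{0} = 1
g(6) = mex{0} = 1
g(7) = mex{0} = 1
g(8) = mex{0} = 1
g(9) = mex{0} = 1
g(10) = mex{0,1} = 2
So g(10) = 2.
The value of a disjunctive sum is the nim-sum of the parts.
Combined value = 1 XOR 6 XOR 2 = 5.

5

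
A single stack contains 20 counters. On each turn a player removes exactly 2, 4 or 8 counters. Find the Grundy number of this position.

Compute g(0), g(1), … for moves {2, 4, 8}:
k:     0  1  2  3  4  5  6  7  8  9 10 11 12 13 14 15 16 17 18 19 20
g(k):  0  0  1  1  2  2  0  0  1  1  2  2  0  0  1  1  2  2  0  0  1
So g(20) = 1.

1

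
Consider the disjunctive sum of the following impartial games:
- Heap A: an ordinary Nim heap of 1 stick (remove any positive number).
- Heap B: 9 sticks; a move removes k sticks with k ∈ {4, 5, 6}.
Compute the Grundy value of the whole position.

Heap A is a plain Nim heap of size 1, so its Grundy value is 1.
Build the Grundy sequence for heap B with g(k) = mex{g(k−s) : s ∈ {4, 5, 6}, s ≤ k}:
g(0) = mex{} = 0
g(1) = mex{} = 0
g(2) = mex{} = 0
g(3) = mex{} = 0
g(4) = mex{0} = 1
g(5) = mex{0} = 1
g(6) = mex{0} = 1
g(7) = mex{0} = 1
g(8) = mex{0,1} = 2
g(9) = mex{0,1} = 2
So g(9) = 2.
By the Sprague-Grundy theorem, the Grundy value of a sum of independent games is the XOR of the component values.
Combined value = 1 ⊕ 2 = 3.

3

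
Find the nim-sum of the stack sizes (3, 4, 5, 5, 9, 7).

Nim-sum: 3 XOR 4 XOR 5 XOR 5 XOR 9 XOR 7 = 9.

9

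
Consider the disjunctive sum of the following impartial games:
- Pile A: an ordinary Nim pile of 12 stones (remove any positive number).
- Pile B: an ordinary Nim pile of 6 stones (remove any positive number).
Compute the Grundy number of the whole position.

10

Pile A is a plain Nim pile of size 12, so its Grundy value is 12.
Pile B is a plain Nim pile of size 6, so its Grundy value is 6.
The value of a disjunctive sum is the nim-sum of the parts.
Combined value = 12 XOR 6 = 10.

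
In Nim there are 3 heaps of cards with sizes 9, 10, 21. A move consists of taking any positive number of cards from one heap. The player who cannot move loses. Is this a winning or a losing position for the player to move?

Winning position

Compute the nim-sum pairwise:
9 ⊕ 10 = 3
3 ⊕ 21 = 22
The nim-sum is 22 ≠ 0, so this is an N-position: the player to move can win.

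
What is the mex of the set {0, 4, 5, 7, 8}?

1

0 is in the set but 1 is not, so the mex is 1.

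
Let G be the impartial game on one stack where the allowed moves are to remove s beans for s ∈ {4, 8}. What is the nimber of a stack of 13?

0

Grundy values for subtraction set {4, 8}:
k:     0  1  2  3  4  5  6  7  8  9 10 11 12 13
g(k):  0  0  0  0  1  1  1  1  2  2  2  2  0  0
So g(13) = 0.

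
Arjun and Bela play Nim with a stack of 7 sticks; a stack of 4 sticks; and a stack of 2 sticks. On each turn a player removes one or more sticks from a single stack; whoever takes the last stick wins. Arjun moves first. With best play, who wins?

Nim-sum: 7 XOR 4 XOR 2 = 1.
The nim-sum is 1 ≠ 0, so this is an N-position: the player to move can win; Arjun has a winning move.

Arjun wins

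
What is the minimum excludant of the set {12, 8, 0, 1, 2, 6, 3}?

4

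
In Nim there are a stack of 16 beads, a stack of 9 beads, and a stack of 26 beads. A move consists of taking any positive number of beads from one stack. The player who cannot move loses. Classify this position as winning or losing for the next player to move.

Winning position

In binary:
  10000  (16)
  01001  (9)
  11010  (26)
  -----
  00011  (3)
The nim-sum is 3 ≠ 0, so this is an N-position: the player to move can win.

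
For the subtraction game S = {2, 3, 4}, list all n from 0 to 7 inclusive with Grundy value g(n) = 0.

0, 1, 6, 7

Build the Grundy sequence with g(k) = mex{g(k−s) : s ∈ {2, 3, 4}, s ≤ k}:
g(0) = mex{} = 0
g(1) = mex{} = 0
g(2) = mex{0} = 1
g(3) = mex{0} = 1
g(4) = mex{0,1} = 2
g(5) = mex{0,1} = 2
g(6) = mex{1,2} = 0
g(7) = mex{1,2} = 0
The P-positions (g = 0) in 0..7 are 0, 1, 6, 7.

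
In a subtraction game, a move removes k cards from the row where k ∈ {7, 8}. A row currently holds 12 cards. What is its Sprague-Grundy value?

1

Compute g(0), g(1), … for moves {7, 8}:
k:     0  1  2  3  4  5  6  7  8  9 10 11 12
g(k):  0  0  0  0  0  0  0  1  1  1  1  1  1
So g(12) = 1.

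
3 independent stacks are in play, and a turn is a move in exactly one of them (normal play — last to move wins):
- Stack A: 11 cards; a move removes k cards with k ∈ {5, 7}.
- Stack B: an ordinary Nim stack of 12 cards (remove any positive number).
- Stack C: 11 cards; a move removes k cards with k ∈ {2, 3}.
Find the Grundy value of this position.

Grundy values for stack A (subtraction set {5, 7}):
k:     0  1  2  3  4  5  6  7  8  9 10 11
g(k):  0  0  0  0  0  1  1  1  1  1  2  2
So g(11) = 2.
Stack B is a plain Nim stack of size 12, so its Grundy value is 12.
For stack C, compute g(0), g(1), … with moves {2, 3}:
g(0) = mex{} = 0
g(1) = mex{} = 0
g(2) = mex{0} = 1
g(3) = mex{0} = 1
g(4) = mex{0,1} = 2
g(5) = mex{1} = 0
g(6) = mex{1,2} = 0
g(7) = mex{0,2} = 1
g(8) = mex{0} = 1
g(9) = mex{0,1} = 2
g(10) = mex{1} = 0
g(11) = mex{1,2} = 0
So g(11) = 0.
The value of a disjunctive sum is the nim-sum of the parts.
Combined value = 2 ⊕ 12 ⊕ 0 = 14.

14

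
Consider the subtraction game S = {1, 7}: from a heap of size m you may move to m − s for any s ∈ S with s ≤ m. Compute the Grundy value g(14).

Build the Grundy sequence with g(k) = mex{g(k−s) : s ∈ {1, 7}, s ≤ k}:
g(0) = mex{} = 0
g(1) = mex{0} = 1
g(2) = mex{1} = 0
g(3) = mex{0} = 1
g(4) = mex{1} = 0
g(5) = mex{0} = 1
g(6) = mex{1} = 0
g(7) = mex{0} = 1
g(8) = mex{1} = 0
g(9) = mex{0} = 1
g(10) = mex{1} = 0
g(11) = mex{0} = 1
g(12) = mex{1} = 0
g(13) = mex{0} = 1
g(14) = mex{1} = 0
So g(14) = 0.

0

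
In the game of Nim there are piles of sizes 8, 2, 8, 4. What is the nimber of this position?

6

Bitwise XOR of the heap sizes:
  1000  (8)
  0010  (2)
  1000  (8)
  0100  (4)
  ----
  0110  (6)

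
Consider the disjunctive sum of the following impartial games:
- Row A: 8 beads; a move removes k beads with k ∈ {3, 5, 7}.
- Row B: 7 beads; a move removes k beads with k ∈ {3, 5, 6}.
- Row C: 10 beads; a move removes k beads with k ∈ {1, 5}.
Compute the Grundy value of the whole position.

0

For row A, compute g(0), g(1), … with moves {3, 5, 7}:
g(0) = mex{} = 0
g(1) = mex{} = 0
g(2) = mex{} = 0
g(3) = mex{0} = 1
g(4) = mex{0} = 1
g(5) = mex{0} = 1
g(6) = mex{0,1} = 2
g(7) = mex{0,1} = 2
g(8) = mex{0,1} = 2
So g(8) = 2.
For row B, compute g(0), g(1), … with moves {3, 5, 6}:
k:     0  1  2  3  4  5  6  7
g(k):  0  0  0  1  1  1  2  2
So g(7) = 2.
For row C, compute g(0), g(1), … with moves {1, 5}:
k:     0  1  2  3  4  5  6  7  8  9 10
g(k):  0  1  0  1  0  1  0  1  0  1  0
So g(10) = 0.
The value of a disjunctive sum is the nim-sum of the parts.
Combined value = 2 XOR 2 XOR 0 = 0.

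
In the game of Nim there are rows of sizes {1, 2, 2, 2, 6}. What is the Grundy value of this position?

5

Nim-sum: 1 XOR 2 XOR 2 XOR 2 XOR 6 = 5.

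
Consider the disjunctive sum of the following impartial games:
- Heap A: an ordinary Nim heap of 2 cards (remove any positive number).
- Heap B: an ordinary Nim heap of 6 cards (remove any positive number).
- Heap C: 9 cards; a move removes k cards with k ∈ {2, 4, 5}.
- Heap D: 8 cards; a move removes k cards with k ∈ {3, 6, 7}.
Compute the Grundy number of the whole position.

7

Heap A is a plain Nim heap of size 2, so its Grundy value is 2.
Heap B is a plain Nim heap of size 6, so its Grundy value is 6.
Grundy values for heap C (subtraction set {2, 4, 5}):
g(0) = mex{} = 0
g(1) = mex{} = 0
g(2) = mex{0} = 1
g(3) = mex{0} = 1
g(4) = mex{0,1} = 2
g(5) = mex{0,1} = 2
g(6) = mex{0,1,2} = 3
g(7) = mex{1,2} = 0
g(8) = mex{1,2,3} = 0
g(9) = mex{0,2} = 1
So g(9) = 1.
Build the Grundy sequence for heap D with g(k) = mex{g(k−s) : s ∈ {3, 6, 7}, s ≤ k}:
k:     0  1  2  3  4  5  6  7  8
g(k):  0  0  0  1  1  1  2  2  2
So g(8) = 2.
By the Sprague-Grundy theorem, the Grundy value of a sum of independent games is the XOR of the component values.
Combined value = 2 ⊕ 6 ⊕ 1 ⊕ 2 = 7.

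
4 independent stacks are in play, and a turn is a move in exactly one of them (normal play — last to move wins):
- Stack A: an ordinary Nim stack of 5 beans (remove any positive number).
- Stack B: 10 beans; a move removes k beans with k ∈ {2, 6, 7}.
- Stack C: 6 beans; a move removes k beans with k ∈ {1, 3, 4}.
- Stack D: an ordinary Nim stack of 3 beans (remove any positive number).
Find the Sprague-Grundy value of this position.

Stack A is a plain Nim stack of size 5, so its Grundy value is 5.
Grundy values for stack B (subtraction set {2, 6, 7}):
g(0) = mex{} = 0
g(1) = mex{} = 0
g(2) = mex{0} = 1
g(3) = mex{0} = 1
g(4) = mex{1} = 0
g(5) = mex{1} = 0
g(6) = mex{0} = 1
g(7) = mex{0} = 1
g(8) = mex{0,1} = 2
g(9) = mex{1} = 0
g(10) = mex{0,1,2} = 3
So g(10) = 3.
For stack C, compute g(0), g(1), … with moves {1, 3, 4}:
g(0) = mex{} = 0
g(1) = mex{0} = 1
g(2) = mex{1} = 0
g(3) = mex{0} = 1
g(4) = mex{0,1} = 2
g(5) = mex{0,1,2} = 3
g(6) = mex{0,1,3} = 2
So g(6) = 2.
Stack D is a plain Nim stack of size 3, so its Grundy value is 3.
The value of a disjunctive sum is the nim-sum of the parts.
Combined value = 5 XOR 3 XOR 2 XOR 3 = 7.

7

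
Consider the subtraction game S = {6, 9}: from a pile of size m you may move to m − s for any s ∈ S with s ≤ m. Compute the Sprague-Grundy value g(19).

Build the Grundy sequence with g(k) = mex{g(k−s) : s ∈ {6, 9}, s ≤ k}:
k:     0  1  2  3  4  5  6  7  8  9 10 11 12 13 14 15 16 17 18 19
g(k):  0  0  0  0  0  0  1  1  1  1  1  1  2  2  2  0  0  0  0  0
So g(19) = 0.

0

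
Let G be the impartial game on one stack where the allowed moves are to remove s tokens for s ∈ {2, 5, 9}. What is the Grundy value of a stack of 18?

0

Compute g(0), g(1), … for moves {2, 5, 9}:
k:     0  1  2  3  4  5  6  7  8  9 10 11 12 13 14 15 16 17 18
g(k):  0  0  1  1  0  2  1  0  0  1  1  0  2  1  0  0  1  1  0
So g(18) = 0.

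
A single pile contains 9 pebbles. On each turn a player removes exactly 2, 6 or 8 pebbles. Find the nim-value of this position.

Compute g(0), g(1), … for moves {2, 6, 8}:
k:     0  1  2  3  4  5  6  7  8  9
g(k):  0  0  1  1  0  0  1  1  2  2
So g(9) = 2.

2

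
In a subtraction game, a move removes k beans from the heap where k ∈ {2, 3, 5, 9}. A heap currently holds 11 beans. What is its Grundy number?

2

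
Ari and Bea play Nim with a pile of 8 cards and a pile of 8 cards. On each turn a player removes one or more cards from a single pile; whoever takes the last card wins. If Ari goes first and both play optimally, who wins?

Compute the nim-sum pairwise:
8 XOR 8 = 0
The nim-sum is 0, so this is a P-position: the player to move is in a losing position under optimal play; Ari is about to move from it and so loses — Bea wins.

Bea wins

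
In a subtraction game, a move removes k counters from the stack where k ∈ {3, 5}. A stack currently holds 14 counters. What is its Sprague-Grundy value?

2

Grundy values for subtraction set {3, 5}:
g(0) = mex{} = 0
g(1) = mex{} = 0
g(2) = mex{} = 0
g(3) = mex{0} = 1
g(4) = mex{0} = 1
g(5) = mex{0} = 1
g(6) = mex{0,1} = 2
g(7) = mex{0,1} = 2
g(8) = mex{1} = 0
g(9) = mex{1,2} = 0
g(10) = mex{1,2} = 0
g(11) = mex{0,2} = 1
g(12) = mex{0,2} = 1
g(13) = mex{0} = 1
g(14) = mex{0,1} = 2
So g(14) = 2.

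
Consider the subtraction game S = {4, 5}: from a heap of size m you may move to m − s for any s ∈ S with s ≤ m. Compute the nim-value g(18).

0

Grundy values for subtraction set {4, 5}:
k:     0  1  2  3  4  5  6  7  8  9 10 11 12 13 14 15 16 17 18
g(k):  0  0  0  0  1  1  1  1  2  0  0  0  0  1  1  1  1  2  0
So g(18) = 0.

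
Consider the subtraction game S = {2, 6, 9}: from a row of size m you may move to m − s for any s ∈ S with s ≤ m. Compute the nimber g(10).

Compute g(0), g(1), … for moves {2, 6, 9}:
g(0) = mex{} = 0
g(1) = mex{} = 0
g(2) = mex{0} = 1
g(3) = mex{0} = 1
g(4) = mex{1} = 0
g(5) = mex{1} = 0
g(6) = mex{0} = 1
g(7) = mex{0} = 1
g(8) = mex{1} = 0
g(9) = mex{0,1} = 2
g(10) = mex{0} = 1
So g(10) = 1.

1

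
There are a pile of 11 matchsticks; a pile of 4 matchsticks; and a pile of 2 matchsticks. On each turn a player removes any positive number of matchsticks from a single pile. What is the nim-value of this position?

13

Nim-sum: 11 ^ 4 ^ 2 = 13.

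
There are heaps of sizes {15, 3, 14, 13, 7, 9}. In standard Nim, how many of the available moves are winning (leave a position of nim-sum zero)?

Write each in binary and XOR column by column:
  1111  (15)
  0011  (3)
  1110  (14)
  1101  (13)
  0111  (7)
  1001  (9)
  ----
  0001  (1)
The overall nim-sum is X = 1. A heap of size p has a winning move iff p XOR X < p (reduce it to p XOR X).
  15: 15 XOR 1 = 14 < 15 — winning move (to 14).
  3: 3 XOR 1 = 2 < 3 — winning move (to 2).
  14: 14 XOR 1 = 15 ≥ 14 — no move.
  13: 13 XOR 1 = 12 < 13 — winning move (to 12).
  7: 7 XOR 1 = 6 < 7 — winning move (to 6).
  9: 9 XOR 1 = 8 < 9 — winning move (to 8).
That gives 5 winning moves.

5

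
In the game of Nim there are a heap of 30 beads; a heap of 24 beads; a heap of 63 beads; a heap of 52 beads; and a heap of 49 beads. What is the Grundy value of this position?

60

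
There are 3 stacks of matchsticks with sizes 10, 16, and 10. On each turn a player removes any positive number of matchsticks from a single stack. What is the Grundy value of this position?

Nim-sum: 10 ^ 16 ^ 10 = 16.

16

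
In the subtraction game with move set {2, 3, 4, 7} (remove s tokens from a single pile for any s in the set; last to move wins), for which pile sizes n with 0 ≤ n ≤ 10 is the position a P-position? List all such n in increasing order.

0, 1, 6

Compute g(0), g(1), … for moves {2, 3, 4, 7}:
g(0) = mex{} = 0
g(1) = mex{} = 0
g(2) = mex{0} = 1
g(3) = mex{0} = 1
g(4) = mex{0,1} = 2
g(5) = mex{0,1} = 2
g(6) = mex{1,2} = 0
g(7) = mex{0,1,2} = 3
g(8) = mex{0,2} = 1
g(9) = mex{0,1,2,3} = 4
g(10) = mex{0,1,3} = 2
The P-positions (g = 0) in 0..10 are 0, 1, 6.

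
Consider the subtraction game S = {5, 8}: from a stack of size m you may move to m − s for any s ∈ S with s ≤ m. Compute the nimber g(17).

0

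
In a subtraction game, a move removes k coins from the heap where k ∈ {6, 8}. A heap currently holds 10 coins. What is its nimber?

1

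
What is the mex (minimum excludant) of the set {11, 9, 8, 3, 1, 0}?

The values 0, 1 are all present; 2 is the first non-negative integer missing from the set.

2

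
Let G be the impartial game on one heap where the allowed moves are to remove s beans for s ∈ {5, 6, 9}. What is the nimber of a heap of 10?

Grundy values for subtraction set {5, 6, 9}:
k:     0  1  2  3  4  5  6  7  8  9 10
g(k):  0  0  0  0  0  1  1  1  1  1  2
So g(10) = 2.

2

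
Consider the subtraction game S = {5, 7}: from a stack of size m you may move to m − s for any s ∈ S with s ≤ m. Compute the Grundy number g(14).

Build the Grundy sequence with g(k) = mex{g(k−s) : s ∈ {5, 7}, s ≤ k}:
g(0) = mex{} = 0
g(1) = mex{} = 0
g(2) = mex{} = 0
g(3) = mex{} = 0
g(4) = mex{} = 0
g(5) = mex{0} = 1
g(6) = mex{0} = 1
g(7) = mex{0} = 1
g(8) = mex{0} = 1
g(9) = mex{0} = 1
g(10) = mex{0,1} = 2
g(11) = mex{0,1} = 2
g(12) = mex{1} = 0
g(13) = mex{1} = 0
g(14) = mex{1} = 0
So g(14) = 0.

0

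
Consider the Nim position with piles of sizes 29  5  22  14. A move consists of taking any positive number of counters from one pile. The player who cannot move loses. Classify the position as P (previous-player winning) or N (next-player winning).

P-position

Compute the nim-sum pairwise:
29 ⊕ 5 = 24
24 ⊕ 22 = 14
14 ⊕ 14 = 0
The nim-sum is 0, so this is a P-position: the player to move is in a losing position under optimal play.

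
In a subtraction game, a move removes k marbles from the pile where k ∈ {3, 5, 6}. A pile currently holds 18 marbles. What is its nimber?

0

Compute g(0), g(1), … for moves {3, 5, 6}:
k:     0  1  2  3  4  5  6  7  8  9 10 11 12 13 14 15 16 17 18
g(k):  0  0  0  1  1  1  2  2  2  0  0  0  1  1  1  2  2  2  0
So g(18) = 0.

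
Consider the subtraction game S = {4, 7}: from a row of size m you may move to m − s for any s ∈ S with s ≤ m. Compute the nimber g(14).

0

Compute g(0), g(1), … for moves {4, 7}:
g(0) = mex{} = 0
g(1) = mex{} = 0
g(2) = mex{} = 0
g(3) = mex{} = 0
g(4) = mex{0} = 1
g(5) = mex{0} = 1
g(6) = mex{0} = 1
g(7) = mex{0} = 1
g(8) = mex{0,1} = 2
g(9) = mex{0,1} = 2
g(10) = mex{0,1} = 2
g(11) = mex{1} = 0
g(12) = mex{1,2} = 0
g(13) = mex{1,2} = 0
g(14) = mex{1,2} = 0
So g(14) = 0.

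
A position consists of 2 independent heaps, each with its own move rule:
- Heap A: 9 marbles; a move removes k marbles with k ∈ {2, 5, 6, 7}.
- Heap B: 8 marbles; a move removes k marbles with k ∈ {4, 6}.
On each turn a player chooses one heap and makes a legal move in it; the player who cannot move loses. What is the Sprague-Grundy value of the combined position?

0

Build the Grundy sequence for heap A with g(k) = mex{g(k−s) : s ∈ {2, 5, 6, 7}, s ≤ k}:
k:     0  1  2  3  4  5  6  7  8  9
g(k):  0  0  1  1  0  2  1  3  2  2
So g(9) = 2.
Grundy values for heap B (subtraction set {4, 6}):
k:     0  1  2  3  4  5  6  7  8
g(k):  0  0  0  0  1  1  1  1  2
So g(8) = 2.
By the Sprague-Grundy theorem, the Grundy value of a sum of independent games is the XOR of the component values.
Combined value = 2 XOR 2 = 0.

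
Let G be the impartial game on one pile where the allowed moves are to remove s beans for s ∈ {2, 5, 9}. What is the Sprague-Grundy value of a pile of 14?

0

Grundy values for subtraction set {2, 5, 9}:
g(0) = mex{} = 0
g(1) = mex{} = 0
g(2) = mex{0} = 1
g(3) = mex{0} = 1
g(4) = mex{1} = 0
g(5) = mex{0,1} = 2
g(6) = mex{0} = 1
g(7) = mex{1,2} = 0
g(8) = mex{1} = 0
g(9) = mex{0} = 1
g(10) = mex{0,2} = 1
g(11) = mex{1} = 0
g(12) = mex{0,1} = 2
g(13) = mex{0} = 1
g(14) = mex{1,2} = 0
So g(14) = 0.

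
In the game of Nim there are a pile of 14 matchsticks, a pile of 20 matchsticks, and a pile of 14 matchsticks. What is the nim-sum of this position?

Compute the nim-sum pairwise:
14 ^ 20 = 26
26 ^ 14 = 20

20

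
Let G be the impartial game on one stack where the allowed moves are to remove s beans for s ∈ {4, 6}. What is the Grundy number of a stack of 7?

1

Compute g(0), g(1), … for moves {4, 6}:
g(0) = mex{} = 0
g(1) = mex{} = 0
g(2) = mex{} = 0
g(3) = mex{} = 0
g(4) = mex{0} = 1
g(5) = mex{0} = 1
g(6) = mex{0} = 1
g(7) = mex{0} = 1
So g(7) = 1.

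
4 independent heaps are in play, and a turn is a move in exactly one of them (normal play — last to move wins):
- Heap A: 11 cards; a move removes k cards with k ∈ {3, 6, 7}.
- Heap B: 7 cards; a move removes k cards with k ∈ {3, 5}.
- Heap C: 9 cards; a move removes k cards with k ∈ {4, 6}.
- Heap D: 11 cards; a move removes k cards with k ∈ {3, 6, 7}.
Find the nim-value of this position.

0

For heap A, compute g(0), g(1), … with moves {3, 6, 7}:
g(0) = mex{} = 0
g(1) = mex{} = 0
g(2) = mex{} = 0
g(3) = mex{0} = 1
g(4) = mex{0} = 1
g(5) = mex{0} = 1
g(6) = mex{0,1} = 2
g(7) = mex{0,1} = 2
g(8) = mex{0,1} = 2
g(9) = mex{0,1,2} = 3
g(10) = mex{1,2} = 0
g(11) = mex{1,2} = 0
So g(11) = 0.
Grundy values for heap B (subtraction set {3, 5}):
k:     0  1  2  3  4  5  6  7
g(k):  0  0  0  1  1  1  2  2
So g(7) = 2.
Build the Grundy sequence for heap C with g(k) = mex{g(k−s) : s ∈ {4, 6}, s ≤ k}:
k:     0  1  2  3  4  5  6  7  8  9
g(k):  0  0  0  0  1  1  1  1  2  2
So g(9) = 2.
Build the Grundy sequence for heap D with g(k) = mex{g(k−s) : s ∈ {3, 6, 7}, s ≤ k}:
k:     0  1  2  3  4  5  6  7  8  9 10 11
g(k):  0  0  0  1  1  1  2  2  2  3  0  0
So g(11) = 0.
The value of a disjunctive sum is the nim-sum of the parts.
Combined value = 0 ⊕ 2 ⊕ 2 ⊕ 0 = 0.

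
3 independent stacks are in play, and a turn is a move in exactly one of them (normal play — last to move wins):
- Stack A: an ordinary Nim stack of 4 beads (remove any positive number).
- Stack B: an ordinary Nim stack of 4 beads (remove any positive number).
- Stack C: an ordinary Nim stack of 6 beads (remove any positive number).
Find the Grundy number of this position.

6

Stack A is a plain Nim stack of size 4, so its Grundy value is 4.
Stack B is a plain Nim stack of size 4, so its Grundy value is 4.
Stack C is a plain Nim stack of size 6, so its Grundy value is 6.
The value of a disjunctive sum is the nim-sum of the parts.
Combined value = 4 ⊕ 4 ⊕ 6 = 6.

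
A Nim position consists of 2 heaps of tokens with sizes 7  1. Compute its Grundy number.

Nim-sum: 7 ^ 1 = 6.

6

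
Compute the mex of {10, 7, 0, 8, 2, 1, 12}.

The values 0, 1, 2 are all present; 3 is the first non-negative integer missing from the set.

3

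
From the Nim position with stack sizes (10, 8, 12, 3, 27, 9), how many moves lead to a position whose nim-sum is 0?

Nim-sum: 10 ⊕ 8 ⊕ 12 ⊕ 3 ⊕ 27 ⊕ 9 = 31.
The overall nim-sum is X = 31. A stack of size p has a winning move iff p XOR X < p (reduce it to p XOR X).
  10: 10 XOR 31 = 21 ≥ 10 — no move.
  8: 8 XOR 31 = 23 ≥ 8 — no move.
  12: 12 XOR 31 = 19 ≥ 12 — no move.
  3: 3 XOR 31 = 28 ≥ 3 — no move.
  27: 27 XOR 31 = 4 < 27 — winning move (to 4).
  9: 9 XOR 31 = 22 ≥ 9 — no move.
That gives 1 winning move.

1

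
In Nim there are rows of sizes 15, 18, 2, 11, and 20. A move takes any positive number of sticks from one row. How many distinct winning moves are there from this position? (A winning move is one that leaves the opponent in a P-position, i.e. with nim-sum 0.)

0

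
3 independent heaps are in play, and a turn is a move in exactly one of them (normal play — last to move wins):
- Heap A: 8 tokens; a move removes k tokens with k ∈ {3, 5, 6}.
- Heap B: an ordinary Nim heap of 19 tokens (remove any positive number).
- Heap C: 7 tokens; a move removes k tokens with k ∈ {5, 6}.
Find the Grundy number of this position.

16

Grundy values for heap A (subtraction set {3, 5, 6}):
g(0) = mex{} = 0
g(1) = mex{} = 0
g(2) = mex{} = 0
g(3) = mex{0} = 1
g(4) = mex{0} = 1
g(5) = mex{0} = 1
g(6) = mex{0,1} = 2
g(7) = mex{0,1} = 2
g(8) = mex{0,1} = 2
So g(8) = 2.
Heap B is a plain Nim heap of size 19, so its Grundy value is 19.
Grundy values for heap C (subtraction set {5, 6}):
k:     0  1  2  3  4  5  6  7
g(k):  0  0  0  0  0  1  1  1
So g(7) = 1.
By the Sprague-Grundy theorem, the Grundy value of a sum of independent games is the XOR of the component values.
Combined value = 2 XOR 19 XOR 1 = 16.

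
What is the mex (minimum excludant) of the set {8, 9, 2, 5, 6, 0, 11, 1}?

3

The values 0, 1, 2 are all present; 3 is the first non-negative integer missing from the set.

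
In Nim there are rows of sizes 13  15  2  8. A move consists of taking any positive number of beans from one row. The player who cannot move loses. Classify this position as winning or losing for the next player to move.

Winning position

Nim-sum: 13 ⊕ 15 ⊕ 2 ⊕ 8 = 8.
The nim-sum is 8 ≠ 0, so this is an N-position: the player to move can win.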